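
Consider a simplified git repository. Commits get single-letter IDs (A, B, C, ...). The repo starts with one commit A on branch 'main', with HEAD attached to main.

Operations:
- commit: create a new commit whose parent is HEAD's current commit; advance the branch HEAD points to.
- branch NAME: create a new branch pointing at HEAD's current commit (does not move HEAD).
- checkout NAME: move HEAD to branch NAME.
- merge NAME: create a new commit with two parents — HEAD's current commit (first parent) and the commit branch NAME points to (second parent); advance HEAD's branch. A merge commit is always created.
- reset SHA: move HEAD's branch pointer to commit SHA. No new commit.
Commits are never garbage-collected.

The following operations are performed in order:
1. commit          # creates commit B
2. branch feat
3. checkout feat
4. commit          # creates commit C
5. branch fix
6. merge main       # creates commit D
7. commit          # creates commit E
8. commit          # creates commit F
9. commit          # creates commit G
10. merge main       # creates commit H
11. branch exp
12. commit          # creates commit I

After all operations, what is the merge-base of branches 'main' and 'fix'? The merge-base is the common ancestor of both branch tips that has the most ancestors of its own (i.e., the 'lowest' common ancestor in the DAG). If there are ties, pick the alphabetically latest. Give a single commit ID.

Answer: B

Derivation:
After op 1 (commit): HEAD=main@B [main=B]
After op 2 (branch): HEAD=main@B [feat=B main=B]
After op 3 (checkout): HEAD=feat@B [feat=B main=B]
After op 4 (commit): HEAD=feat@C [feat=C main=B]
After op 5 (branch): HEAD=feat@C [feat=C fix=C main=B]
After op 6 (merge): HEAD=feat@D [feat=D fix=C main=B]
After op 7 (commit): HEAD=feat@E [feat=E fix=C main=B]
After op 8 (commit): HEAD=feat@F [feat=F fix=C main=B]
After op 9 (commit): HEAD=feat@G [feat=G fix=C main=B]
After op 10 (merge): HEAD=feat@H [feat=H fix=C main=B]
After op 11 (branch): HEAD=feat@H [exp=H feat=H fix=C main=B]
After op 12 (commit): HEAD=feat@I [exp=H feat=I fix=C main=B]
ancestors(main=B): ['A', 'B']
ancestors(fix=C): ['A', 'B', 'C']
common: ['A', 'B']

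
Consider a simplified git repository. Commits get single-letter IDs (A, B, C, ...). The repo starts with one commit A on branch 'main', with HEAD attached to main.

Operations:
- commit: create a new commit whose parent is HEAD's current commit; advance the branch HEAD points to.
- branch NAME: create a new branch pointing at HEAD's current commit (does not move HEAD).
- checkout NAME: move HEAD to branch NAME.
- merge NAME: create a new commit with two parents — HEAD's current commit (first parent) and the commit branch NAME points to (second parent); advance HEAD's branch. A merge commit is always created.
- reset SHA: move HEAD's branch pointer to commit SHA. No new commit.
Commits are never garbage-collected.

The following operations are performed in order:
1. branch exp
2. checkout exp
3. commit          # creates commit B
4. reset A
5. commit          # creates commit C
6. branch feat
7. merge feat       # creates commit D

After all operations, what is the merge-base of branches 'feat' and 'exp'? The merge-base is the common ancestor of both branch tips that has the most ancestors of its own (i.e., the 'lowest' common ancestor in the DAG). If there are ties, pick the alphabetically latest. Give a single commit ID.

Answer: C

Derivation:
After op 1 (branch): HEAD=main@A [exp=A main=A]
After op 2 (checkout): HEAD=exp@A [exp=A main=A]
After op 3 (commit): HEAD=exp@B [exp=B main=A]
After op 4 (reset): HEAD=exp@A [exp=A main=A]
After op 5 (commit): HEAD=exp@C [exp=C main=A]
After op 6 (branch): HEAD=exp@C [exp=C feat=C main=A]
After op 7 (merge): HEAD=exp@D [exp=D feat=C main=A]
ancestors(feat=C): ['A', 'C']
ancestors(exp=D): ['A', 'C', 'D']
common: ['A', 'C']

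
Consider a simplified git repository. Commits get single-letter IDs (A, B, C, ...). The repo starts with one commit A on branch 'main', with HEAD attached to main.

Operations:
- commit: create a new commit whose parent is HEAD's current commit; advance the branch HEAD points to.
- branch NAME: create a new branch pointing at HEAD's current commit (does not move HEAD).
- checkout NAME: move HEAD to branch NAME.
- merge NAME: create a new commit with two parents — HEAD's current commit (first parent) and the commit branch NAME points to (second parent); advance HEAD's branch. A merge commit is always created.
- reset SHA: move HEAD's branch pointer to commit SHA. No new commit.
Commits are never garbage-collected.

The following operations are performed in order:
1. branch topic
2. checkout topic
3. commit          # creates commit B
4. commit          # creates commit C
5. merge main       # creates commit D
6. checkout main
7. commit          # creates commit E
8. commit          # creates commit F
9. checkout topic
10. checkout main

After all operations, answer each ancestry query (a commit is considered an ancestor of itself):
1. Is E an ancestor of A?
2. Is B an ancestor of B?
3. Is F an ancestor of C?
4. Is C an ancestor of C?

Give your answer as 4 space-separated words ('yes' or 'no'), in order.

After op 1 (branch): HEAD=main@A [main=A topic=A]
After op 2 (checkout): HEAD=topic@A [main=A topic=A]
After op 3 (commit): HEAD=topic@B [main=A topic=B]
After op 4 (commit): HEAD=topic@C [main=A topic=C]
After op 5 (merge): HEAD=topic@D [main=A topic=D]
After op 6 (checkout): HEAD=main@A [main=A topic=D]
After op 7 (commit): HEAD=main@E [main=E topic=D]
After op 8 (commit): HEAD=main@F [main=F topic=D]
After op 9 (checkout): HEAD=topic@D [main=F topic=D]
After op 10 (checkout): HEAD=main@F [main=F topic=D]
ancestors(A) = {A}; E in? no
ancestors(B) = {A,B}; B in? yes
ancestors(C) = {A,B,C}; F in? no
ancestors(C) = {A,B,C}; C in? yes

Answer: no yes no yes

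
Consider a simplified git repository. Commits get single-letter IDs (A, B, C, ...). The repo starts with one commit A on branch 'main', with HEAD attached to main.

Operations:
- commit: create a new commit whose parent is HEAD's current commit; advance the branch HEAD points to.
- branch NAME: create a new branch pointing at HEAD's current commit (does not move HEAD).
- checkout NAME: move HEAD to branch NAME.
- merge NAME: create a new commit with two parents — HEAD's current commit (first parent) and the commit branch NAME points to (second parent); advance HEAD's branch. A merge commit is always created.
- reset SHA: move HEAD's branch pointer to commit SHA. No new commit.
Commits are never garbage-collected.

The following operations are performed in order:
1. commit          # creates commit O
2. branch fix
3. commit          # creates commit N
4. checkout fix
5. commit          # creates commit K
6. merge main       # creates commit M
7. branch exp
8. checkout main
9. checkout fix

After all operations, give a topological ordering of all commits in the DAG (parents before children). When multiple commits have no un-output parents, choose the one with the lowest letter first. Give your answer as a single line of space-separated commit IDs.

Answer: A O K N M

Derivation:
After op 1 (commit): HEAD=main@O [main=O]
After op 2 (branch): HEAD=main@O [fix=O main=O]
After op 3 (commit): HEAD=main@N [fix=O main=N]
After op 4 (checkout): HEAD=fix@O [fix=O main=N]
After op 5 (commit): HEAD=fix@K [fix=K main=N]
After op 6 (merge): HEAD=fix@M [fix=M main=N]
After op 7 (branch): HEAD=fix@M [exp=M fix=M main=N]
After op 8 (checkout): HEAD=main@N [exp=M fix=M main=N]
After op 9 (checkout): HEAD=fix@M [exp=M fix=M main=N]
commit A: parents=[]
commit K: parents=['O']
commit M: parents=['K', 'N']
commit N: parents=['O']
commit O: parents=['A']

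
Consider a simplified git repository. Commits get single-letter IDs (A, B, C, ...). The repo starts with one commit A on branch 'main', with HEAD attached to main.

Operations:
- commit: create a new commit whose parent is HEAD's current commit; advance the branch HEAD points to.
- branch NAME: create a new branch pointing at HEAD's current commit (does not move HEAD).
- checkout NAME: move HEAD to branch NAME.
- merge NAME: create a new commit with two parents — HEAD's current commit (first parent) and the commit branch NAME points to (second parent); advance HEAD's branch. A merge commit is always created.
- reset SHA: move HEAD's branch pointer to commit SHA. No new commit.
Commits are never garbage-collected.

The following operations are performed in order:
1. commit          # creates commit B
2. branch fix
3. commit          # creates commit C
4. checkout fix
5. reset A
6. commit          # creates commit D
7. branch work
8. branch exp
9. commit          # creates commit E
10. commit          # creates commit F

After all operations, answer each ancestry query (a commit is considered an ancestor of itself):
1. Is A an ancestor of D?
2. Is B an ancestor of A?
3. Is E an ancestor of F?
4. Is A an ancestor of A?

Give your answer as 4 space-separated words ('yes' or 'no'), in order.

Answer: yes no yes yes

Derivation:
After op 1 (commit): HEAD=main@B [main=B]
After op 2 (branch): HEAD=main@B [fix=B main=B]
After op 3 (commit): HEAD=main@C [fix=B main=C]
After op 4 (checkout): HEAD=fix@B [fix=B main=C]
After op 5 (reset): HEAD=fix@A [fix=A main=C]
After op 6 (commit): HEAD=fix@D [fix=D main=C]
After op 7 (branch): HEAD=fix@D [fix=D main=C work=D]
After op 8 (branch): HEAD=fix@D [exp=D fix=D main=C work=D]
After op 9 (commit): HEAD=fix@E [exp=D fix=E main=C work=D]
After op 10 (commit): HEAD=fix@F [exp=D fix=F main=C work=D]
ancestors(D) = {A,D}; A in? yes
ancestors(A) = {A}; B in? no
ancestors(F) = {A,D,E,F}; E in? yes
ancestors(A) = {A}; A in? yes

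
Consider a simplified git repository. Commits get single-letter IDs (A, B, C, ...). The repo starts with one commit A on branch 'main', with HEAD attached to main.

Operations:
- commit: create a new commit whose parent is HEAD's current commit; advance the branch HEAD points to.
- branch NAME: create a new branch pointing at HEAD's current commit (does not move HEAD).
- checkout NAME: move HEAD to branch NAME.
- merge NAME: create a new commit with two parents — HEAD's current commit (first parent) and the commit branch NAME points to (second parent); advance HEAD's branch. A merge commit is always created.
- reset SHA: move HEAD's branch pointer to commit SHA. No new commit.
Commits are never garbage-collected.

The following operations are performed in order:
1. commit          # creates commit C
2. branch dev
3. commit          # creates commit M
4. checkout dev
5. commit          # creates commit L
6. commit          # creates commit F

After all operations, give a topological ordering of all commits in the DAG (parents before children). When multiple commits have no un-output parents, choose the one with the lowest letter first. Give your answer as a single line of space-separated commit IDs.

After op 1 (commit): HEAD=main@C [main=C]
After op 2 (branch): HEAD=main@C [dev=C main=C]
After op 3 (commit): HEAD=main@M [dev=C main=M]
After op 4 (checkout): HEAD=dev@C [dev=C main=M]
After op 5 (commit): HEAD=dev@L [dev=L main=M]
After op 6 (commit): HEAD=dev@F [dev=F main=M]
commit A: parents=[]
commit C: parents=['A']
commit F: parents=['L']
commit L: parents=['C']
commit M: parents=['C']

Answer: A C L F M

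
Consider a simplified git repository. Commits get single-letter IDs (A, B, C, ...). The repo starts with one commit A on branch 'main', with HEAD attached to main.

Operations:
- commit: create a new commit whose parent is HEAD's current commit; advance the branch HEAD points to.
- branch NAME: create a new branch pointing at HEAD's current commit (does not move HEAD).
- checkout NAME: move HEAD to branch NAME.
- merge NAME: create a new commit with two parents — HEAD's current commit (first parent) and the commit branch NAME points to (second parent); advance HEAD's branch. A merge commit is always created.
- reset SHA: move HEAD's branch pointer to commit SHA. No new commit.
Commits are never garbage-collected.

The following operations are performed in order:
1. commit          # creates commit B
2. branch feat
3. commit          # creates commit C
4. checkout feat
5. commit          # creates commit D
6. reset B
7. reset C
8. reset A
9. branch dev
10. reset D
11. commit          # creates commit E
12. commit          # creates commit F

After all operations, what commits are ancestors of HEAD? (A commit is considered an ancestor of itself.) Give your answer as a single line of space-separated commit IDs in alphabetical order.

After op 1 (commit): HEAD=main@B [main=B]
After op 2 (branch): HEAD=main@B [feat=B main=B]
After op 3 (commit): HEAD=main@C [feat=B main=C]
After op 4 (checkout): HEAD=feat@B [feat=B main=C]
After op 5 (commit): HEAD=feat@D [feat=D main=C]
After op 6 (reset): HEAD=feat@B [feat=B main=C]
After op 7 (reset): HEAD=feat@C [feat=C main=C]
After op 8 (reset): HEAD=feat@A [feat=A main=C]
After op 9 (branch): HEAD=feat@A [dev=A feat=A main=C]
After op 10 (reset): HEAD=feat@D [dev=A feat=D main=C]
After op 11 (commit): HEAD=feat@E [dev=A feat=E main=C]
After op 12 (commit): HEAD=feat@F [dev=A feat=F main=C]

Answer: A B D E F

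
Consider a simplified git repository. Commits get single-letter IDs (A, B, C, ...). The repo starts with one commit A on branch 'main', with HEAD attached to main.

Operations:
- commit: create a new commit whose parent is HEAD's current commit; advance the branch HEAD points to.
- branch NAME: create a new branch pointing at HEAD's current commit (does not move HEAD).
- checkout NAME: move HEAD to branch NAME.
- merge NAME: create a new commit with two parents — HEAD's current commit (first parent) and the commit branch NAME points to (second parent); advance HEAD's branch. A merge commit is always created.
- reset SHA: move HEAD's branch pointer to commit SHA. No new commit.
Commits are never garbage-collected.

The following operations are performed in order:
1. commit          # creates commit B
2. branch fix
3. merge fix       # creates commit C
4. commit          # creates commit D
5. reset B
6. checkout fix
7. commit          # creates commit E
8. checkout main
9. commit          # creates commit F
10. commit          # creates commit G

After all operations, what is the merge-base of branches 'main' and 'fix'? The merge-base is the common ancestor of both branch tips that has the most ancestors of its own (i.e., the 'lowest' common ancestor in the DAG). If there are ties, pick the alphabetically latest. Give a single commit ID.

Answer: B

Derivation:
After op 1 (commit): HEAD=main@B [main=B]
After op 2 (branch): HEAD=main@B [fix=B main=B]
After op 3 (merge): HEAD=main@C [fix=B main=C]
After op 4 (commit): HEAD=main@D [fix=B main=D]
After op 5 (reset): HEAD=main@B [fix=B main=B]
After op 6 (checkout): HEAD=fix@B [fix=B main=B]
After op 7 (commit): HEAD=fix@E [fix=E main=B]
After op 8 (checkout): HEAD=main@B [fix=E main=B]
After op 9 (commit): HEAD=main@F [fix=E main=F]
After op 10 (commit): HEAD=main@G [fix=E main=G]
ancestors(main=G): ['A', 'B', 'F', 'G']
ancestors(fix=E): ['A', 'B', 'E']
common: ['A', 'B']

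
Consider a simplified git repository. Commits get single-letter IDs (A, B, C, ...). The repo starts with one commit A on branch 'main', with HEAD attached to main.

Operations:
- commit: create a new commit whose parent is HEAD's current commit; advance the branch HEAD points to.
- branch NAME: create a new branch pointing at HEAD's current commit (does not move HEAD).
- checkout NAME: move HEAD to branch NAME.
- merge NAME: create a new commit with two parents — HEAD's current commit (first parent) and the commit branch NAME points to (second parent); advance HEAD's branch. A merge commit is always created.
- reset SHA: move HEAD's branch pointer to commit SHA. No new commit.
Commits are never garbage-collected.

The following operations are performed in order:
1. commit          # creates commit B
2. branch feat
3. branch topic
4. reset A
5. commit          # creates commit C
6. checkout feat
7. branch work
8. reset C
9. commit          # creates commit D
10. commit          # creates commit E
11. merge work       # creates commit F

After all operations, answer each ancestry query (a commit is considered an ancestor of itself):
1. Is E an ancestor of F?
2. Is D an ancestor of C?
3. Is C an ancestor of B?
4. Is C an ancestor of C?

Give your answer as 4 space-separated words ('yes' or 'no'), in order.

After op 1 (commit): HEAD=main@B [main=B]
After op 2 (branch): HEAD=main@B [feat=B main=B]
After op 3 (branch): HEAD=main@B [feat=B main=B topic=B]
After op 4 (reset): HEAD=main@A [feat=B main=A topic=B]
After op 5 (commit): HEAD=main@C [feat=B main=C topic=B]
After op 6 (checkout): HEAD=feat@B [feat=B main=C topic=B]
After op 7 (branch): HEAD=feat@B [feat=B main=C topic=B work=B]
After op 8 (reset): HEAD=feat@C [feat=C main=C topic=B work=B]
After op 9 (commit): HEAD=feat@D [feat=D main=C topic=B work=B]
After op 10 (commit): HEAD=feat@E [feat=E main=C topic=B work=B]
After op 11 (merge): HEAD=feat@F [feat=F main=C topic=B work=B]
ancestors(F) = {A,B,C,D,E,F}; E in? yes
ancestors(C) = {A,C}; D in? no
ancestors(B) = {A,B}; C in? no
ancestors(C) = {A,C}; C in? yes

Answer: yes no no yes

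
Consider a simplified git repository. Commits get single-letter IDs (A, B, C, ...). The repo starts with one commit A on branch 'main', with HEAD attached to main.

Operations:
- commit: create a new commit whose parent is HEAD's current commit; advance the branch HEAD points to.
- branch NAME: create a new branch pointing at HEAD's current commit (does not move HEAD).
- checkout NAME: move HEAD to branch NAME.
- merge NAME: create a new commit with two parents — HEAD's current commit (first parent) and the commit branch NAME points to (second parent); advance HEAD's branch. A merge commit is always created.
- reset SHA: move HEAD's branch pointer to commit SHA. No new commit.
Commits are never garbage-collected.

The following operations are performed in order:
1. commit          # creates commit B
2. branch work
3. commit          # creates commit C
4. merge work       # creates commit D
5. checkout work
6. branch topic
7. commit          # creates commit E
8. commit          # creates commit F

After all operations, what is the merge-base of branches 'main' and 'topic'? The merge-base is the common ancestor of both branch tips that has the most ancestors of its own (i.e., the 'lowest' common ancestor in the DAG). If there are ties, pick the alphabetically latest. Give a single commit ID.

After op 1 (commit): HEAD=main@B [main=B]
After op 2 (branch): HEAD=main@B [main=B work=B]
After op 3 (commit): HEAD=main@C [main=C work=B]
After op 4 (merge): HEAD=main@D [main=D work=B]
After op 5 (checkout): HEAD=work@B [main=D work=B]
After op 6 (branch): HEAD=work@B [main=D topic=B work=B]
After op 7 (commit): HEAD=work@E [main=D topic=B work=E]
After op 8 (commit): HEAD=work@F [main=D topic=B work=F]
ancestors(main=D): ['A', 'B', 'C', 'D']
ancestors(topic=B): ['A', 'B']
common: ['A', 'B']

Answer: B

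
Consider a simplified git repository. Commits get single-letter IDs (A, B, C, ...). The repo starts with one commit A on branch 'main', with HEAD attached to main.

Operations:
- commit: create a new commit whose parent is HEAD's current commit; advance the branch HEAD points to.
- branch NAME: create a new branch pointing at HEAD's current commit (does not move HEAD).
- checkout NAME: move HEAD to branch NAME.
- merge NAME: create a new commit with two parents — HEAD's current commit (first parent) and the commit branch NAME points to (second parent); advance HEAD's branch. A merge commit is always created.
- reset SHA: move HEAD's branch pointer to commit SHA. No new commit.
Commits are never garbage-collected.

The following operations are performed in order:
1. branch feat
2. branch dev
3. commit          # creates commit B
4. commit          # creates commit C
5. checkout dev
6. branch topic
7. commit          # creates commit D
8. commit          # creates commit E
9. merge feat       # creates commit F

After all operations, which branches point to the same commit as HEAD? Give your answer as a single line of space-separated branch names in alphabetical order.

After op 1 (branch): HEAD=main@A [feat=A main=A]
After op 2 (branch): HEAD=main@A [dev=A feat=A main=A]
After op 3 (commit): HEAD=main@B [dev=A feat=A main=B]
After op 4 (commit): HEAD=main@C [dev=A feat=A main=C]
After op 5 (checkout): HEAD=dev@A [dev=A feat=A main=C]
After op 6 (branch): HEAD=dev@A [dev=A feat=A main=C topic=A]
After op 7 (commit): HEAD=dev@D [dev=D feat=A main=C topic=A]
After op 8 (commit): HEAD=dev@E [dev=E feat=A main=C topic=A]
After op 9 (merge): HEAD=dev@F [dev=F feat=A main=C topic=A]

Answer: dev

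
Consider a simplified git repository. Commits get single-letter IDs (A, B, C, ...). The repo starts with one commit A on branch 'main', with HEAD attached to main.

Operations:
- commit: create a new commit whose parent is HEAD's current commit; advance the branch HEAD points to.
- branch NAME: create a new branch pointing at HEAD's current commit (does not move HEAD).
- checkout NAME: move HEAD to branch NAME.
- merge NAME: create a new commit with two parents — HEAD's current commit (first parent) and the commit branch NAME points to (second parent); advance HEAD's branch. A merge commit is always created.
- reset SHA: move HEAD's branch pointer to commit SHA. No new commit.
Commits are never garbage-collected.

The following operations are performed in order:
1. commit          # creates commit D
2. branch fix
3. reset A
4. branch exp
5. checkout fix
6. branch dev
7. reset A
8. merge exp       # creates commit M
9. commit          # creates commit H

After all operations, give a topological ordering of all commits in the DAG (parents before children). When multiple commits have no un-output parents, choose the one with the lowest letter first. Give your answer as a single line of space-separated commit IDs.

Answer: A D M H

Derivation:
After op 1 (commit): HEAD=main@D [main=D]
After op 2 (branch): HEAD=main@D [fix=D main=D]
After op 3 (reset): HEAD=main@A [fix=D main=A]
After op 4 (branch): HEAD=main@A [exp=A fix=D main=A]
After op 5 (checkout): HEAD=fix@D [exp=A fix=D main=A]
After op 6 (branch): HEAD=fix@D [dev=D exp=A fix=D main=A]
After op 7 (reset): HEAD=fix@A [dev=D exp=A fix=A main=A]
After op 8 (merge): HEAD=fix@M [dev=D exp=A fix=M main=A]
After op 9 (commit): HEAD=fix@H [dev=D exp=A fix=H main=A]
commit A: parents=[]
commit D: parents=['A']
commit H: parents=['M']
commit M: parents=['A', 'A']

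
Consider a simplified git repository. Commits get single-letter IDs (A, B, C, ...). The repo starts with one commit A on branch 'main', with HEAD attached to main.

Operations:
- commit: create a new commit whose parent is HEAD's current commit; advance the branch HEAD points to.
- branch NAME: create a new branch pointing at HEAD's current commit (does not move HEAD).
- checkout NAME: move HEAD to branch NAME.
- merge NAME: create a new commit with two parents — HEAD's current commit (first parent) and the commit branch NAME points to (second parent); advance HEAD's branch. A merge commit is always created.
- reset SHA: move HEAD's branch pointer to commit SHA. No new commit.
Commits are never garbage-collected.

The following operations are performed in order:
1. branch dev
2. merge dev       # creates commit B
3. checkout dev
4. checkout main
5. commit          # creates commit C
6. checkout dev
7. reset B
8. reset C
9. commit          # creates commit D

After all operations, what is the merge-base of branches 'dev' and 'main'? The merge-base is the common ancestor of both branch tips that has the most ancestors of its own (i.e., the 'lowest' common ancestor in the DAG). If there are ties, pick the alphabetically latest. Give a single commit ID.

Answer: C

Derivation:
After op 1 (branch): HEAD=main@A [dev=A main=A]
After op 2 (merge): HEAD=main@B [dev=A main=B]
After op 3 (checkout): HEAD=dev@A [dev=A main=B]
After op 4 (checkout): HEAD=main@B [dev=A main=B]
After op 5 (commit): HEAD=main@C [dev=A main=C]
After op 6 (checkout): HEAD=dev@A [dev=A main=C]
After op 7 (reset): HEAD=dev@B [dev=B main=C]
After op 8 (reset): HEAD=dev@C [dev=C main=C]
After op 9 (commit): HEAD=dev@D [dev=D main=C]
ancestors(dev=D): ['A', 'B', 'C', 'D']
ancestors(main=C): ['A', 'B', 'C']
common: ['A', 'B', 'C']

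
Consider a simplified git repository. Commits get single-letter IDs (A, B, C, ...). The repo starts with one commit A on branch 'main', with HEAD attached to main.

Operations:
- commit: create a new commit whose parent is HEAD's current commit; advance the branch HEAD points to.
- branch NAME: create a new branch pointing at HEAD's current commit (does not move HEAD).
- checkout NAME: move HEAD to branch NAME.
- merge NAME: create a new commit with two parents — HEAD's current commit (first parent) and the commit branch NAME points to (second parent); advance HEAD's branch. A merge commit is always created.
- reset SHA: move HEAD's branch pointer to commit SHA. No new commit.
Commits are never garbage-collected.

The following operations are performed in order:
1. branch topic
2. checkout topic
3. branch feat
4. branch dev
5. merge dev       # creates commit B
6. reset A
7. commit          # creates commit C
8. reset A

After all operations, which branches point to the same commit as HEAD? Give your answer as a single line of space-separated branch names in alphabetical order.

After op 1 (branch): HEAD=main@A [main=A topic=A]
After op 2 (checkout): HEAD=topic@A [main=A topic=A]
After op 3 (branch): HEAD=topic@A [feat=A main=A topic=A]
After op 4 (branch): HEAD=topic@A [dev=A feat=A main=A topic=A]
After op 5 (merge): HEAD=topic@B [dev=A feat=A main=A topic=B]
After op 6 (reset): HEAD=topic@A [dev=A feat=A main=A topic=A]
After op 7 (commit): HEAD=topic@C [dev=A feat=A main=A topic=C]
After op 8 (reset): HEAD=topic@A [dev=A feat=A main=A topic=A]

Answer: dev feat main topic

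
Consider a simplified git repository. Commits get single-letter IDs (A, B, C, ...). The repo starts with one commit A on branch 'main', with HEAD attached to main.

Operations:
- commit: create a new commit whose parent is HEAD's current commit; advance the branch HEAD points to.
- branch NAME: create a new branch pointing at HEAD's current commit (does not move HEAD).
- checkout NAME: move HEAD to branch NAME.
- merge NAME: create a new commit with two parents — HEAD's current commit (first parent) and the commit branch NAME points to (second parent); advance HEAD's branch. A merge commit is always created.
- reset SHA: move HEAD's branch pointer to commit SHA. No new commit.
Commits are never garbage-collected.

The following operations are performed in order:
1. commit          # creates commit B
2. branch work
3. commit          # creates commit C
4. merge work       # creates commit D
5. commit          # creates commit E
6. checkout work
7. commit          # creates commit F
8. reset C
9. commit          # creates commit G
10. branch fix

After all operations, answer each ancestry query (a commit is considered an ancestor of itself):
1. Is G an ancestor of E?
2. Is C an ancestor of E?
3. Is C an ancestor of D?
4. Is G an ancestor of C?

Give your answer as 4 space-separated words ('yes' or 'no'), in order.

After op 1 (commit): HEAD=main@B [main=B]
After op 2 (branch): HEAD=main@B [main=B work=B]
After op 3 (commit): HEAD=main@C [main=C work=B]
After op 4 (merge): HEAD=main@D [main=D work=B]
After op 5 (commit): HEAD=main@E [main=E work=B]
After op 6 (checkout): HEAD=work@B [main=E work=B]
After op 7 (commit): HEAD=work@F [main=E work=F]
After op 8 (reset): HEAD=work@C [main=E work=C]
After op 9 (commit): HEAD=work@G [main=E work=G]
After op 10 (branch): HEAD=work@G [fix=G main=E work=G]
ancestors(E) = {A,B,C,D,E}; G in? no
ancestors(E) = {A,B,C,D,E}; C in? yes
ancestors(D) = {A,B,C,D}; C in? yes
ancestors(C) = {A,B,C}; G in? no

Answer: no yes yes no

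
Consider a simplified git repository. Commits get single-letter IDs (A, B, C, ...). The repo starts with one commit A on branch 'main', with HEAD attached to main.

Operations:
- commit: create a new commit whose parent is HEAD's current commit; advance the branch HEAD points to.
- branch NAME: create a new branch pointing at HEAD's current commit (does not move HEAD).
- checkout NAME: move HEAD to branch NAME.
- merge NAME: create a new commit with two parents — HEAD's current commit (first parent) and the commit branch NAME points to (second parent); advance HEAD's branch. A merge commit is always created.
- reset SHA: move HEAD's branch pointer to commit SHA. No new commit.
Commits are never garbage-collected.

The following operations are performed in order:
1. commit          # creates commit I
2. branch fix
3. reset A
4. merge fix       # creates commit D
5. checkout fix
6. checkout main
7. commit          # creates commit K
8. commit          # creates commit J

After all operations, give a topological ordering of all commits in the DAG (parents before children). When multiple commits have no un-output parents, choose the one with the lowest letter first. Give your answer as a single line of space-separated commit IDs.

Answer: A I D K J

Derivation:
After op 1 (commit): HEAD=main@I [main=I]
After op 2 (branch): HEAD=main@I [fix=I main=I]
After op 3 (reset): HEAD=main@A [fix=I main=A]
After op 4 (merge): HEAD=main@D [fix=I main=D]
After op 5 (checkout): HEAD=fix@I [fix=I main=D]
After op 6 (checkout): HEAD=main@D [fix=I main=D]
After op 7 (commit): HEAD=main@K [fix=I main=K]
After op 8 (commit): HEAD=main@J [fix=I main=J]
commit A: parents=[]
commit D: parents=['A', 'I']
commit I: parents=['A']
commit J: parents=['K']
commit K: parents=['D']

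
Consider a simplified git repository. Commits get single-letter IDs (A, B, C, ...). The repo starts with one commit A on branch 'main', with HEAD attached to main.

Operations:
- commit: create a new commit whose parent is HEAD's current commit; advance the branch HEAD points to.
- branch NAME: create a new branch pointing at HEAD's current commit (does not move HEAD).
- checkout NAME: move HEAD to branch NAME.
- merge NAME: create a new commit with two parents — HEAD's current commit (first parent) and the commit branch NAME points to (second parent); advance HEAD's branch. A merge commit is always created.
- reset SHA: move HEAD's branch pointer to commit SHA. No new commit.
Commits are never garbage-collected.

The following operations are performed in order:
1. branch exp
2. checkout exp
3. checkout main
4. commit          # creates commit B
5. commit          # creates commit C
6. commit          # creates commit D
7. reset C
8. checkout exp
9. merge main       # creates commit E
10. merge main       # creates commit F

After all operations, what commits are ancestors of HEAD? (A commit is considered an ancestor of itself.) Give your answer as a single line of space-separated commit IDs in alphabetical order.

Answer: A B C E F

Derivation:
After op 1 (branch): HEAD=main@A [exp=A main=A]
After op 2 (checkout): HEAD=exp@A [exp=A main=A]
After op 3 (checkout): HEAD=main@A [exp=A main=A]
After op 4 (commit): HEAD=main@B [exp=A main=B]
After op 5 (commit): HEAD=main@C [exp=A main=C]
After op 6 (commit): HEAD=main@D [exp=A main=D]
After op 7 (reset): HEAD=main@C [exp=A main=C]
After op 8 (checkout): HEAD=exp@A [exp=A main=C]
After op 9 (merge): HEAD=exp@E [exp=E main=C]
After op 10 (merge): HEAD=exp@F [exp=F main=C]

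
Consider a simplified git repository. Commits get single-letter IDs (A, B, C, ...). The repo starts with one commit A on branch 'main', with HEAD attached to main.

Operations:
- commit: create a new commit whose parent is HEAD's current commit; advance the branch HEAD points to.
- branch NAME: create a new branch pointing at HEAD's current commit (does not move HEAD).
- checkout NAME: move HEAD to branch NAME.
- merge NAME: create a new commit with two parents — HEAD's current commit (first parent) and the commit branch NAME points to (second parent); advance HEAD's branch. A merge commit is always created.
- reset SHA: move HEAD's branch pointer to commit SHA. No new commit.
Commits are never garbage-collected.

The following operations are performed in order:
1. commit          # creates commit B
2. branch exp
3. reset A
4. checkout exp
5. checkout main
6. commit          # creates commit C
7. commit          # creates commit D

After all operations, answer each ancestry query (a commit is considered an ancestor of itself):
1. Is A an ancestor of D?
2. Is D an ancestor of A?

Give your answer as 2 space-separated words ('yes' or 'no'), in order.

Answer: yes no

Derivation:
After op 1 (commit): HEAD=main@B [main=B]
After op 2 (branch): HEAD=main@B [exp=B main=B]
After op 3 (reset): HEAD=main@A [exp=B main=A]
After op 4 (checkout): HEAD=exp@B [exp=B main=A]
After op 5 (checkout): HEAD=main@A [exp=B main=A]
After op 6 (commit): HEAD=main@C [exp=B main=C]
After op 7 (commit): HEAD=main@D [exp=B main=D]
ancestors(D) = {A,C,D}; A in? yes
ancestors(A) = {A}; D in? no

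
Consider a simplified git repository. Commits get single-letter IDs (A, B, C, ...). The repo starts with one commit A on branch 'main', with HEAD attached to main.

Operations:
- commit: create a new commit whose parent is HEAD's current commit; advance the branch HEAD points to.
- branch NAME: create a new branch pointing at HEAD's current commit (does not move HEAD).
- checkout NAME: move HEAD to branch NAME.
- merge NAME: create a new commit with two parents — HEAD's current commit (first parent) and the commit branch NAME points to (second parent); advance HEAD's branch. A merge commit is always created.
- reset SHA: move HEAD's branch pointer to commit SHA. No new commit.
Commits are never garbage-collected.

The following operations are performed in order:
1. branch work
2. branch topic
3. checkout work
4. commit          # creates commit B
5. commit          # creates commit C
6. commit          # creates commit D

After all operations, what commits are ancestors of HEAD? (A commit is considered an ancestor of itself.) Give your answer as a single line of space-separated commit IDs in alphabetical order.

After op 1 (branch): HEAD=main@A [main=A work=A]
After op 2 (branch): HEAD=main@A [main=A topic=A work=A]
After op 3 (checkout): HEAD=work@A [main=A topic=A work=A]
After op 4 (commit): HEAD=work@B [main=A topic=A work=B]
After op 5 (commit): HEAD=work@C [main=A topic=A work=C]
After op 6 (commit): HEAD=work@D [main=A topic=A work=D]

Answer: A B C D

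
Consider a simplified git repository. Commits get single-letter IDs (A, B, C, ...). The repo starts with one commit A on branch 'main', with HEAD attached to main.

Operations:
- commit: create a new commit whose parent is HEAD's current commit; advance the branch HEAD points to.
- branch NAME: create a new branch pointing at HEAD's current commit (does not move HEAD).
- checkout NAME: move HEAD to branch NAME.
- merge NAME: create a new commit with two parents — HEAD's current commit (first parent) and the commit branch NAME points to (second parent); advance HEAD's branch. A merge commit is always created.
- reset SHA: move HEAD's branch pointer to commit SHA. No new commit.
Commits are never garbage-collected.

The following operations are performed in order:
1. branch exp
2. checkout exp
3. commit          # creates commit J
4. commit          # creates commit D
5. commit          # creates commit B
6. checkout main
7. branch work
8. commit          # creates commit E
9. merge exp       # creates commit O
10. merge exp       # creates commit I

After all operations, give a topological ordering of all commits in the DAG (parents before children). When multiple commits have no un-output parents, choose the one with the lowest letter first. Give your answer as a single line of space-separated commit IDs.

After op 1 (branch): HEAD=main@A [exp=A main=A]
After op 2 (checkout): HEAD=exp@A [exp=A main=A]
After op 3 (commit): HEAD=exp@J [exp=J main=A]
After op 4 (commit): HEAD=exp@D [exp=D main=A]
After op 5 (commit): HEAD=exp@B [exp=B main=A]
After op 6 (checkout): HEAD=main@A [exp=B main=A]
After op 7 (branch): HEAD=main@A [exp=B main=A work=A]
After op 8 (commit): HEAD=main@E [exp=B main=E work=A]
After op 9 (merge): HEAD=main@O [exp=B main=O work=A]
After op 10 (merge): HEAD=main@I [exp=B main=I work=A]
commit A: parents=[]
commit B: parents=['D']
commit D: parents=['J']
commit E: parents=['A']
commit I: parents=['O', 'B']
commit J: parents=['A']
commit O: parents=['E', 'B']

Answer: A E J D B O I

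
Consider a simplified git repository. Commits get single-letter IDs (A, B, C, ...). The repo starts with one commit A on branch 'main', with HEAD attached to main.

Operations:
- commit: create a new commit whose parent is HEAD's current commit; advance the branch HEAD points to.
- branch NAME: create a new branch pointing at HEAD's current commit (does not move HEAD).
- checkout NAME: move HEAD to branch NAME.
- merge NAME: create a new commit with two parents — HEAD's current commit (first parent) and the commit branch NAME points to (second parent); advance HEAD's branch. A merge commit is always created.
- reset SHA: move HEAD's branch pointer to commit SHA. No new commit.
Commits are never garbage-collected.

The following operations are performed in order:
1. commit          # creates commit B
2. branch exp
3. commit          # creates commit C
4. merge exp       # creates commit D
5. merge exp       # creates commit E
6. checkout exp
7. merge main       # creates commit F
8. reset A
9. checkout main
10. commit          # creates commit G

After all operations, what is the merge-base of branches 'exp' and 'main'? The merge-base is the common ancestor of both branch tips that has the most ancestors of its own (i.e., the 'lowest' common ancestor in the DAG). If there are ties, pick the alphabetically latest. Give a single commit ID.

After op 1 (commit): HEAD=main@B [main=B]
After op 2 (branch): HEAD=main@B [exp=B main=B]
After op 3 (commit): HEAD=main@C [exp=B main=C]
After op 4 (merge): HEAD=main@D [exp=B main=D]
After op 5 (merge): HEAD=main@E [exp=B main=E]
After op 6 (checkout): HEAD=exp@B [exp=B main=E]
After op 7 (merge): HEAD=exp@F [exp=F main=E]
After op 8 (reset): HEAD=exp@A [exp=A main=E]
After op 9 (checkout): HEAD=main@E [exp=A main=E]
After op 10 (commit): HEAD=main@G [exp=A main=G]
ancestors(exp=A): ['A']
ancestors(main=G): ['A', 'B', 'C', 'D', 'E', 'G']
common: ['A']

Answer: A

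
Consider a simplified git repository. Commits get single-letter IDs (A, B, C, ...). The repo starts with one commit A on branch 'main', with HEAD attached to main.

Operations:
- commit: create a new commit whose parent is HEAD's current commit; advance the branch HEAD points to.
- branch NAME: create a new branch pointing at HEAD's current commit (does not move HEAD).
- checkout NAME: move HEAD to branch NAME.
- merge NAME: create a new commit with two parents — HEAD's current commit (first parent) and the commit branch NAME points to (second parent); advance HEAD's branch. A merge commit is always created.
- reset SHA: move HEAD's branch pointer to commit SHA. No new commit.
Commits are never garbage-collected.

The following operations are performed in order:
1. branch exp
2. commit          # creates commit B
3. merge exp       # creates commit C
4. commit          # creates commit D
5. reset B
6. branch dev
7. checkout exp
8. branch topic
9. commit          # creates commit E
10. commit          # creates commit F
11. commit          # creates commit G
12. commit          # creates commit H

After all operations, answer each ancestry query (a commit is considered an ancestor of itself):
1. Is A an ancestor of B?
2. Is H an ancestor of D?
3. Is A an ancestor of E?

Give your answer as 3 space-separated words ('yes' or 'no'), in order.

Answer: yes no yes

Derivation:
After op 1 (branch): HEAD=main@A [exp=A main=A]
After op 2 (commit): HEAD=main@B [exp=A main=B]
After op 3 (merge): HEAD=main@C [exp=A main=C]
After op 4 (commit): HEAD=main@D [exp=A main=D]
After op 5 (reset): HEAD=main@B [exp=A main=B]
After op 6 (branch): HEAD=main@B [dev=B exp=A main=B]
After op 7 (checkout): HEAD=exp@A [dev=B exp=A main=B]
After op 8 (branch): HEAD=exp@A [dev=B exp=A main=B topic=A]
After op 9 (commit): HEAD=exp@E [dev=B exp=E main=B topic=A]
After op 10 (commit): HEAD=exp@F [dev=B exp=F main=B topic=A]
After op 11 (commit): HEAD=exp@G [dev=B exp=G main=B topic=A]
After op 12 (commit): HEAD=exp@H [dev=B exp=H main=B topic=A]
ancestors(B) = {A,B}; A in? yes
ancestors(D) = {A,B,C,D}; H in? no
ancestors(E) = {A,E}; A in? yes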